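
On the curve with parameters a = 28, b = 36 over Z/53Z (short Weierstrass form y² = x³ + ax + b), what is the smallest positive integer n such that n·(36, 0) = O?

2

2P: (36, 0) + (36, 0): same x and y₁ ≡ -y₂, so the sum is O.
2P = O, so the order is 2.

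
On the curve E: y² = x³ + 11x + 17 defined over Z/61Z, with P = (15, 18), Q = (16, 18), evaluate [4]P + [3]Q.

(45, 36)

First 4P:
Repeated addition: build up to 4P.
2P: tangent at (15, 18): λ = (3·15² + 11)/(2·18) ≡ 15/36. 36⁻¹ ≡ 39 (mod 61) since 36·39 = 1404 ≡ 1, so λ ≡ 15·39 ≡ 36.
  x = λ² - 15 - 15 = 1296 - 30 ≡ 46; y = λ·(15 - 46) - 18 ≡ 25. → (46, 25)
3P: (46, 25) + (15, 18). λ = (18 - 25)/(15 - 46) ≡ 54/30 mod 61. 30⁻¹ ≡ 59 (mod 61), so λ ≡ 14.
  x = λ² - 46 - 15 = 196 - 61 ≡ 13; y = λ·(46 - 13) - 25 ≡ 10. → (13, 10)
4P: (13, 10) + (15, 18). λ = (18 - 10)/(15 - 13) ≡ 8/2 mod 61. 2⁻¹ ≡ 31 (mod 61) since 2·31 = 62 ≡ 1, so λ ≡ 4.
  x = λ² - 13 - 15 = 16 - 28 ≡ 49; y = λ·(13 - 49) - 10 ≡ 29. → (49, 29)
4P = (49, 29).
Next 3Q:
Repeated addition: build up to 3Q.
2Q: tangent at (16, 18): λ = (3·16² + 11)/(2·18) ≡ 47/36. 36⁻¹ ≡ 39 (mod 61) since 36·39 = 1404 ≡ 1, so λ ≡ 47·39 ≡ 3.
  x = λ² - 16 - 16 = 9 - 32 ≡ 38; y = λ·(16 - 38) - 18 ≡ 38. → (38, 38)
3Q: (38, 38) + (16, 18). λ = (18 - 38)/(16 - 38) ≡ 41/39 mod 61. 39⁻¹ ≡ 36 (mod 61), so λ ≡ 12.
  x = λ² - 38 - 16 = 144 - 54 ≡ 29; y = λ·(38 - 29) - 38 ≡ 9. → (29, 9)
3Q = (29, 9).
Finally 4P + 3Q:
(49, 29) + (29, 9). λ = (9 - 29)/(29 - 49) ≡ 41/41 mod 61. 41⁻¹ ≡ 3 (mod 61) since 41·3 = 123 ≡ 1, so λ ≡ 1.
  x = λ² - 49 - 29 = 1 - 78 ≡ 45; y = λ·(49 - 45) - 29 ≡ 36. → (45, 36)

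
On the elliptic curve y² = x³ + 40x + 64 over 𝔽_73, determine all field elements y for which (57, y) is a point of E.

x³ + 40x + 64 = 187537 ≡ 0 (mod 73).
Only y = 0 satisfies y² ≡ 0.

0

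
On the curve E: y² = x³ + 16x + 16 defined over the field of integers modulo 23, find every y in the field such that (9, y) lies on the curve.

x³ + 16x + 16 = 889 ≡ 15 (mod 23).
15 is a non-residue mod 23; no y exists.

none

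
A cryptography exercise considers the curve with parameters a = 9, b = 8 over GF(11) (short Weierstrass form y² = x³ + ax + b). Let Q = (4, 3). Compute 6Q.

(6, 6)

Repeated addition: build up to 6Q.
2Q: tangent at (4, 3): λ = (3·4² + 9)/(2·3) ≡ 2/6. 6⁻¹ ≡ 2 (mod 11), so λ ≡ 2·2 ≡ 4.
  x = λ² - 4 - 4 = 16 - 8 ≡ 8; y = λ·(4 - 8) - 3 ≡ 3. → (8, 3)
3Q: (8, 3) + (4, 3). λ = (3 - 3)/(4 - 8) ≡ 0/7 mod 11. 7⁻¹ ≡ 8 (mod 11), so λ ≡ 0.
  x = λ² - 8 - 4 = 0 - 12 ≡ 10; y = λ·(8 - 10) - 3 ≡ 8. → (10, 8)
4Q: (10, 8) + (4, 3). λ = (3 - 8)/(4 - 10) ≡ 6/5 mod 11. 5⁻¹ ≡ 9 (mod 11), so λ ≡ 10.
  x = λ² - 10 - 4 = 100 - 14 ≡ 9; y = λ·(10 - 9) - 8 ≡ 2. → (9, 2)
5Q: (9, 2) + (4, 3). λ = (3 - 2)/(4 - 9) ≡ 1/6 mod 11. 6⁻¹ ≡ 2 (mod 11), so λ ≡ 2.
  x = λ² - 9 - 4 = 4 - 13 ≡ 2; y = λ·(9 - 2) - 2 ≡ 1. → (2, 1)
6Q: (2, 1) + (4, 3). λ = (3 - 1)/(4 - 2) ≡ 2/2 mod 11. 2⁻¹ ≡ 6 (mod 11), so λ ≡ 1.
  x = λ² - 2 - 4 = 1 - 6 ≡ 6; y = λ·(2 - 6) - 1 ≡ 6. → (6, 6)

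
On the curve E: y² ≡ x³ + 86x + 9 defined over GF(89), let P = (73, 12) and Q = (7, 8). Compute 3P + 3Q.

(2, 79)

First 3P:
Repeated addition: build up to 3P.
2P: tangent at (73, 12): λ = (3·73² + 86)/(2·12) ≡ 53/24. 24⁻¹ ≡ 26 (mod 89) since 24·26 = 624 ≡ 1, so λ ≡ 53·26 ≡ 43.
  x = λ² - 73 - 73 = 1849 - 146 ≡ 12; y = λ·(73 - 12) - 12 ≡ 30. → (12, 30)
3P: (12, 30) + (73, 12). λ = (12 - 30)/(73 - 12) ≡ 71/61 mod 89. 61⁻¹ ≡ 54 (mod 89), so λ ≡ 7.
  x = λ² - 12 - 73 = 49 - 85 ≡ 53; y = λ·(12 - 53) - 30 ≡ 39. → (53, 39)
3P = (53, 39).
Next 3Q:
Repeated addition: build up to 3Q.
2Q: tangent at (7, 8): λ = (3·7² + 86)/(2·8) ≡ 55/16. 16⁻¹ ≡ 39 (mod 89) since 16·39 = 624 ≡ 1, so λ ≡ 55·39 ≡ 9.
  x = λ² - 7 - 7 = 81 - 14 ≡ 67; y = λ·(7 - 67) - 8 ≡ 75. → (67, 75)
3Q: (67, 75) + (7, 8). λ = (8 - 75)/(7 - 67) ≡ 22/29 mod 89. 29⁻¹ ≡ 43 (mod 89) since 29·43 = 1247 ≡ 1, so λ ≡ 56.
  x = λ² - 67 - 7 = 3136 - 74 ≡ 36; y = λ·(67 - 36) - 75 ≡ 59. → (36, 59)
3Q = (36, 59).
Finally 3P + 3Q:
(53, 39) + (36, 59). λ = (59 - 39)/(36 - 53) ≡ 20/72 mod 89. 72⁻¹ ≡ 68 (mod 89), so λ ≡ 25.
  x = λ² - 53 - 36 = 625 - 89 ≡ 2; y = λ·(53 - 2) - 39 ≡ 79. → (2, 79)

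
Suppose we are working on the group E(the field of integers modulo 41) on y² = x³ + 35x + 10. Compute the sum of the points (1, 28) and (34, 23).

(1, 28) + (34, 23). λ = (23 - 28)/(34 - 1) ≡ 36/33 mod 41. 33⁻¹ ≡ 5 (mod 41), so λ ≡ 16.
  x = λ² - 1 - 34 = 256 - 35 ≡ 16; y = λ·(1 - 16) - 28 ≡ 19. → (16, 19)

(16, 19)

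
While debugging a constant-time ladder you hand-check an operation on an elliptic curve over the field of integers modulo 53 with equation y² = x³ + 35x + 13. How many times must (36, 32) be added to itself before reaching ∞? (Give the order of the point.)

2P: tangent at (36, 32): λ = (3·36² + 35)/(2·32) ≡ 1/11. 11⁻¹ ≡ 29 (mod 53), so λ ≡ 1·29 ≡ 29.
  x = λ² - 36 - 36 = 841 - 72 ≡ 27; y = λ·(36 - 27) - 32 ≡ 17. → (27, 17)
3P: (27, 17) + (36, 32). λ = (32 - 17)/(36 - 27) ≡ 15/9 mod 53. 9⁻¹ ≡ 6 (mod 53) since 9·6 = 54 ≡ 1, so λ ≡ 37.
  x = λ² - 27 - 36 = 1369 - 63 ≡ 34; y = λ·(27 - 34) - 17 ≡ 42. → (34, 42)
4P: (34, 42) + (36, 32). λ = (32 - 42)/(36 - 34) ≡ 43/2 mod 53. 2⁻¹ ≡ 27 (mod 53), so λ ≡ 48.
  x = λ² - 34 - 36 = 2304 - 70 ≡ 8; y = λ·(34 - 8) - 42 ≡ 40. → (8, 40)
5P: (8, 40) + (36, 32). λ = (32 - 40)/(36 - 8) ≡ 45/28 mod 53. 28⁻¹ ≡ 36 (mod 53) since 28·36 = 1008 ≡ 1, so λ ≡ 30.
  x = λ² - 8 - 36 = 900 - 44 ≡ 8; y = λ·(8 - 8) - 40 ≡ 13. → (8, 13)
6P: (8, 13) + (36, 32). λ = (32 - 13)/(36 - 8) ≡ 19/28 mod 53. 28⁻¹ ≡ 36 (mod 53), so λ ≡ 48.
  x = λ² - 8 - 36 = 2304 - 44 ≡ 34; y = λ·(8 - 34) - 13 ≡ 11. → (34, 11)
7P: (34, 11) + (36, 32). λ = (32 - 11)/(36 - 34) ≡ 21/2 mod 53. 2⁻¹ ≡ 27 (mod 53), so λ ≡ 37.
  x = λ² - 34 - 36 = 1369 - 70 ≡ 27; y = λ·(34 - 27) - 11 ≡ 36. → (27, 36)
8P: (27, 36) + (36, 32). λ = (32 - 36)/(36 - 27) ≡ 49/9 mod 53. 9⁻¹ ≡ 6 (mod 53) since 9·6 = 54 ≡ 1, so λ ≡ 29.
  x = λ² - 27 - 36 = 841 - 63 ≡ 36; y = λ·(27 - 36) - 36 ≡ 21. → (36, 21)
9P: (36, 21) + (36, 32): same x and y₁ ≡ -y₂, so the sum is ∞.
9P = ∞, so the order is 9.

9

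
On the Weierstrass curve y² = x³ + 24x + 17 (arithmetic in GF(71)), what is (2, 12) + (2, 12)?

(16, 38)

tangent at (2, 12): λ = (3·2² + 24)/(2·12) ≡ 36/24. 24⁻¹ ≡ 3 (mod 71), so λ ≡ 36·3 ≡ 37.
  x = λ² - 2 - 2 = 1369 - 4 ≡ 16; y = λ·(2 - 16) - 12 ≡ 38. → (16, 38)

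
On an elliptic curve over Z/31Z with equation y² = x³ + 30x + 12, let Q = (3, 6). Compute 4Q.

Double-and-add on 4 = (100)₂. Start with Q = (3, 6) for the leading 1-bit.
double: tangent at (3, 6): λ = (3·3² + 30)/(2·6) ≡ 26/12. 12⁻¹ ≡ 13 (mod 31), so λ ≡ 26·13 ≡ 28.
  x = λ² - 3 - 3 = 784 - 6 ≡ 3; y = λ·(3 - 3) - 6 ≡ 25. → (3, 25)
double: tangent at (3, 25): λ = (3·3² + 30)/(2·25) ≡ 26/19. 19⁻¹ ≡ 18 (mod 31), so λ ≡ 26·18 ≡ 3.
  x = λ² - 3 - 3 = 9 - 6 ≡ 3; y = λ·(3 - 3) - 25 ≡ 6. → (3, 6)

(3, 6)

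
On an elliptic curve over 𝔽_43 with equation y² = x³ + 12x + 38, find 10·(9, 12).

Write P = (9, 12).
Double-and-add on 10 = (1010)₂. Start with P = (9, 12) for the leading 1-bit.
double: tangent at (9, 12): λ = (3·9² + 12)/(2·12) ≡ 40/24. 24⁻¹ ≡ 9 (mod 43), so λ ≡ 40·9 ≡ 16.
  x = λ² - 9 - 9 = 256 - 18 ≡ 23; y = λ·(9 - 23) - 12 ≡ 22. → (23, 22)
double: tangent at (23, 22): λ = (3·23² + 12)/(2·22) ≡ 8/1. 1⁻¹ ≡ 1 (mod 43) since 1·1 = 1 ≡ 1, so λ ≡ 8·1 ≡ 8.
  x = λ² - 23 - 23 = 64 - 46 ≡ 18; y = λ·(23 - 18) - 22 ≡ 18. → (18, 18)
add P: (18, 18) + (9, 12). λ = (12 - 18)/(9 - 18) ≡ 37/34 mod 43. 34⁻¹ ≡ 19 (mod 43), so λ ≡ 15.
  x = λ² - 18 - 9 = 225 - 27 ≡ 26; y = λ·(18 - 26) - 18 ≡ 34. → (26, 34)
double: tangent at (26, 34): λ = (3·26² + 12)/(2·34) ≡ 19/25. 25⁻¹ ≡ 31 (mod 43), so λ ≡ 19·31 ≡ 30.
  x = λ² - 26 - 26 = 900 - 52 ≡ 31; y = λ·(26 - 31) - 34 ≡ 31. → (31, 31)

(31, 31)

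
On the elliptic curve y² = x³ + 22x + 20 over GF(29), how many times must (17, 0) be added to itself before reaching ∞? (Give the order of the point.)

2P: (17, 0) + (17, 0): same x and y₁ ≡ -y₂, so the sum is ∞.
2P = ∞, so the order is 2.

2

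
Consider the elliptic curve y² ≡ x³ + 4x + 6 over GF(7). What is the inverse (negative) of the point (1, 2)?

(1, 5)

-(1, 2) = (1, -2 mod 7) = (1, 5).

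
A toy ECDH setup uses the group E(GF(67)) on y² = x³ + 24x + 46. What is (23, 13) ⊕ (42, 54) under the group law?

(28, 15)

(23, 13) + (42, 54). λ = (54 - 13)/(42 - 23) ≡ 41/19 mod 67. 19⁻¹ ≡ 60 (mod 67) since 19·60 = 1140 ≡ 1, so λ ≡ 48.
  x = λ² - 23 - 42 = 2304 - 65 ≡ 28; y = λ·(23 - 28) - 13 ≡ 15. → (28, 15)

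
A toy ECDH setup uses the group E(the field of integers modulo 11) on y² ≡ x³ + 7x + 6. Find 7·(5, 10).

(5, 1)

Write Q = (5, 10).
Double-and-add on 7 = (111)₂. Start with Q = (5, 10) for the leading 1-bit.
double: tangent at (5, 10): λ = (3·5² + 7)/(2·10) ≡ 5/9. 9⁻¹ ≡ 5 (mod 11) since 9·5 = 45 ≡ 1, so λ ≡ 5·5 ≡ 3.
  x = λ² - 5 - 5 = 9 - 10 ≡ 10; y = λ·(5 - 10) - 10 ≡ 8. → (10, 8)
add Q: (10, 8) + (5, 10). λ = (10 - 8)/(5 - 10) ≡ 2/6 mod 11. 6⁻¹ ≡ 2 (mod 11) since 6·2 = 12 ≡ 1, so λ ≡ 4.
  x = λ² - 10 - 5 = 16 - 15 ≡ 1; y = λ·(10 - 1) - 8 ≡ 6. → (1, 6)
double: tangent at (1, 6): λ = (3·1² + 7)/(2·6) ≡ 10/1. 1⁻¹ ≡ 1 (mod 11), so λ ≡ 10·1 ≡ 10.
  x = λ² - 1 - 1 = 100 - 2 ≡ 10; y = λ·(1 - 10) - 6 ≡ 3. → (10, 3)
add Q: (10, 3) + (5, 10). λ = (10 - 3)/(5 - 10) ≡ 7/6 mod 11. 6⁻¹ ≡ 2 (mod 11) since 6·2 = 12 ≡ 1, so λ ≡ 3.
  x = λ² - 10 - 5 = 9 - 15 ≡ 5; y = λ·(10 - 5) - 3 ≡ 1. → (5, 1)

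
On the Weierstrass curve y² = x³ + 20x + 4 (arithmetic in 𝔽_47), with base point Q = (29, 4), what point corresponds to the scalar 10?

(25, 33)

Repeated addition: build up to 10Q.
2Q: tangent at (29, 4): λ = (3·29² + 20)/(2·4) ≡ 5/8. 8⁻¹ ≡ 6 (mod 47) since 8·6 = 48 ≡ 1, so λ ≡ 5·6 ≡ 30.
  x = λ² - 29 - 29 = 900 - 58 ≡ 43; y = λ·(29 - 43) - 4 ≡ 46. → (43, 46)
3Q: (43, 46) + (29, 4). λ = (4 - 46)/(29 - 43) ≡ 5/33 mod 47. 33⁻¹ ≡ 10 (mod 47), so λ ≡ 3.
  x = λ² - 43 - 29 = 9 - 72 ≡ 31; y = λ·(43 - 31) - 46 ≡ 37. → (31, 37)
4Q: (31, 37) + (29, 4). λ = (4 - 37)/(29 - 31) ≡ 14/45 mod 47. 45⁻¹ ≡ 23 (mod 47) since 45·23 = 1035 ≡ 1, so λ ≡ 40.
  x = λ² - 31 - 29 = 1600 - 60 ≡ 36; y = λ·(31 - 36) - 37 ≡ 45. → (36, 45)
5Q: (36, 45) + (29, 4). λ = (4 - 45)/(29 - 36) ≡ 6/40 mod 47. 40⁻¹ ≡ 20 (mod 47) since 40·20 = 800 ≡ 1, so λ ≡ 26.
  x = λ² - 36 - 29 = 676 - 65 ≡ 0; y = λ·(36 - 0) - 45 ≡ 45. → (0, 45)
6Q: (0, 45) + (29, 4). λ = (4 - 45)/(29 - 0) ≡ 6/29 mod 47. 29⁻¹ ≡ 13 (mod 47), so λ ≡ 31.
  x = λ² - 0 - 29 = 961 - 29 ≡ 39; y = λ·(0 - 39) - 45 ≡ 15. → (39, 15)
7Q: (39, 15) + (29, 4). λ = (4 - 15)/(29 - 39) ≡ 36/37 mod 47. 37⁻¹ ≡ 14 (mod 47) since 37·14 = 518 ≡ 1, so λ ≡ 34.
  x = λ² - 39 - 29 = 1156 - 68 ≡ 7; y = λ·(39 - 7) - 15 ≡ 39. → (7, 39)
8Q: (7, 39) + (29, 4). λ = (4 - 39)/(29 - 7) ≡ 12/22 mod 47. 22⁻¹ ≡ 15 (mod 47), so λ ≡ 39.
  x = λ² - 7 - 29 = 1521 - 36 ≡ 28; y = λ·(7 - 28) - 39 ≡ 35. → (28, 35)
9Q: (28, 35) + (29, 4). λ = (4 - 35)/(29 - 28) ≡ 16/1 mod 47. 1⁻¹ ≡ 1 (mod 47), so λ ≡ 16.
  x = λ² - 28 - 29 = 256 - 57 ≡ 11; y = λ·(28 - 11) - 35 ≡ 2. → (11, 2)
10Q: (11, 2) + (29, 4). λ = (4 - 2)/(29 - 11) ≡ 2/18 mod 47. 18⁻¹ ≡ 34 (mod 47) since 18·34 = 612 ≡ 1, so λ ≡ 21.
  x = λ² - 11 - 29 = 441 - 40 ≡ 25; y = λ·(11 - 25) - 2 ≡ 33. → (25, 33)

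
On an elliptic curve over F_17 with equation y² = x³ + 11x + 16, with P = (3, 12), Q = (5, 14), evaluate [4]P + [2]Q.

First 4P:
Repeated addition: build up to 4P.
2P: tangent at (3, 12): λ = (3·3² + 11)/(2·12) ≡ 4/7. 7⁻¹ ≡ 5 (mod 17), so λ ≡ 4·5 ≡ 3.
  x = λ² - 3 - 3 = 9 - 6 ≡ 3; y = λ·(3 - 3) - 12 ≡ 5. → (3, 5)
3P: (3, 5) + (3, 12): same x and y₁ ≡ -y₂, so the sum is 𝒪.
4P: 𝒪 + (3, 12) = (3, 12) (identity).
4P = (3, 12).
Next 2Q:
Repeated addition: build up to 2Q.
2Q: tangent at (5, 14): λ = (3·5² + 11)/(2·14) ≡ 1/11. 11⁻¹ ≡ 14 (mod 17) since 11·14 = 154 ≡ 1, so λ ≡ 1·14 ≡ 14.
  x = λ² - 5 - 5 = 196 - 10 ≡ 16; y = λ·(5 - 16) - 14 ≡ 2. → (16, 2)
2Q = (16, 2).
Finally 4P + 2Q:
(3, 12) + (16, 2). λ = (2 - 12)/(16 - 3) ≡ 7/13 mod 17. 13⁻¹ ≡ 4 (mod 17), so λ ≡ 11.
  x = λ² - 3 - 16 = 121 - 19 ≡ 0; y = λ·(3 - 0) - 12 ≡ 4. → (0, 4)

(0, 4)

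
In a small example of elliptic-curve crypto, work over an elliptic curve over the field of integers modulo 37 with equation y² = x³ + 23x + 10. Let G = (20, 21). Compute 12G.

Repeated addition: build up to 12G.
2G: tangent at (20, 21): λ = (3·20² + 23)/(2·21) ≡ 2/5. 5⁻¹ ≡ 15 (mod 37), so λ ≡ 2·15 ≡ 30.
  x = λ² - 20 - 20 = 900 - 40 ≡ 9; y = λ·(20 - 9) - 21 ≡ 13. → (9, 13)
3G: (9, 13) + (20, 21). λ = (21 - 13)/(20 - 9) ≡ 8/11 mod 37. 11⁻¹ ≡ 27 (mod 37), so λ ≡ 31.
  x = λ² - 9 - 20 = 961 - 29 ≡ 7; y = λ·(9 - 7) - 13 ≡ 12. → (7, 12)
4G: (7, 12) + (20, 21). λ = (21 - 12)/(20 - 7) ≡ 9/13 mod 37. 13⁻¹ ≡ 20 (mod 37), so λ ≡ 32.
  x = λ² - 7 - 20 = 1024 - 27 ≡ 35; y = λ·(7 - 35) - 12 ≡ 17. → (35, 17)
5G: (35, 17) + (20, 21). λ = (21 - 17)/(20 - 35) ≡ 4/22 mod 37. 22⁻¹ ≡ 32 (mod 37), so λ ≡ 17.
  x = λ² - 35 - 20 = 289 - 55 ≡ 12; y = λ·(35 - 12) - 17 ≡ 4. → (12, 4)
6G: (12, 4) + (20, 21). λ = (21 - 4)/(20 - 12) ≡ 17/8 mod 37. 8⁻¹ ≡ 14 (mod 37) since 8·14 = 112 ≡ 1, so λ ≡ 16.
  x = λ² - 12 - 20 = 256 - 32 ≡ 2; y = λ·(12 - 2) - 4 ≡ 8. → (2, 8)
7G: (2, 8) + (20, 21). λ = (21 - 8)/(20 - 2) ≡ 13/18 mod 37. 18⁻¹ ≡ 35 (mod 37) since 18·35 = 630 ≡ 1, so λ ≡ 11.
  x = λ² - 2 - 20 = 121 - 22 ≡ 25; y = λ·(2 - 25) - 8 ≡ 35. → (25, 35)
8G: (25, 35) + (20, 21). λ = (21 - 35)/(20 - 25) ≡ 23/32 mod 37. 32⁻¹ ≡ 22 (mod 37), so λ ≡ 25.
  x = λ² - 25 - 20 = 625 - 45 ≡ 25; y = λ·(25 - 25) - 35 ≡ 2. → (25, 2)
9G: (25, 2) + (20, 21). λ = (21 - 2)/(20 - 25) ≡ 19/32 mod 37. 32⁻¹ ≡ 22 (mod 37), so λ ≡ 11.
  x = λ² - 25 - 20 = 121 - 45 ≡ 2; y = λ·(25 - 2) - 2 ≡ 29. → (2, 29)
10G: (2, 29) + (20, 21). λ = (21 - 29)/(20 - 2) ≡ 29/18 mod 37. 18⁻¹ ≡ 35 (mod 37) since 18·35 = 630 ≡ 1, so λ ≡ 16.
  x = λ² - 2 - 20 = 256 - 22 ≡ 12; y = λ·(2 - 12) - 29 ≡ 33. → (12, 33)
11G: (12, 33) + (20, 21). λ = (21 - 33)/(20 - 12) ≡ 25/8 mod 37. 8⁻¹ ≡ 14 (mod 37) since 8·14 = 112 ≡ 1, so λ ≡ 17.
  x = λ² - 12 - 20 = 289 - 32 ≡ 35; y = λ·(12 - 35) - 33 ≡ 20. → (35, 20)
12G: (35, 20) + (20, 21). λ = (21 - 20)/(20 - 35) ≡ 1/22 mod 37. 22⁻¹ ≡ 32 (mod 37), so λ ≡ 32.
  x = λ² - 35 - 20 = 1024 - 55 ≡ 7; y = λ·(35 - 7) - 20 ≡ 25. → (7, 25)

(7, 25)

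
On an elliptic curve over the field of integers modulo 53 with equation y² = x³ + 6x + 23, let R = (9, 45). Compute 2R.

(36, 34)

tangent at (9, 45): λ = (3·9² + 6)/(2·45) ≡ 37/37. 37⁻¹ ≡ 43 (mod 53) since 37·43 = 1591 ≡ 1, so λ ≡ 37·43 ≡ 1.
  x = λ² - 9 - 9 = 1 - 18 ≡ 36; y = λ·(9 - 36) - 45 ≡ 34. → (36, 34)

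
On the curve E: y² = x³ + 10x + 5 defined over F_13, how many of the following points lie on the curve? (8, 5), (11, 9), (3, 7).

(8, 5): 5² ≡ 12, rhs ≡ 12 → on.
(11, 9): 9² ≡ 3, rhs ≡ 3 → on.
(3, 7): 7² ≡ 10, rhs ≡ 10 → on.

3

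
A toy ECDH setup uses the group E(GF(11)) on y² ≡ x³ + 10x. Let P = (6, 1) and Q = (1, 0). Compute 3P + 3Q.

First 3P:
Repeated addition: build up to 3P.
2P: tangent at (6, 1): λ = (3·6² + 10)/(2·1) ≡ 8/2. 2⁻¹ ≡ 6 (mod 11) since 2·6 = 12 ≡ 1, so λ ≡ 8·6 ≡ 4.
  x = λ² - 6 - 6 = 16 - 12 ≡ 4; y = λ·(6 - 4) - 1 ≡ 7. → (4, 7)
3P: (4, 7) + (6, 1). λ = (1 - 7)/(6 - 4) ≡ 5/2 mod 11. 2⁻¹ ≡ 6 (mod 11), so λ ≡ 8.
  x = λ² - 4 - 6 = 64 - 10 ≡ 10; y = λ·(4 - 10) - 7 ≡ 0. → (10, 0)
3P = (10, 0).
Next 3Q:
Repeated addition: build up to 3Q.
2Q: (1, 0) + (1, 0): same x and y₁ ≡ -y₂, so the sum is O.
3Q: O + (1, 0) = (1, 0) (identity).
3Q = (1, 0).
Finally 3P + 3Q:
(10, 0) + (1, 0). λ = (0 - 0)/(1 - 10) ≡ 0/2 mod 11. 2⁻¹ ≡ 6 (mod 11), so λ ≡ 0.
  x = λ² - 10 - 1 = 0 - 11 ≡ 0; y = λ·(10 - 0) - 0 ≡ 0. → (0, 0)

(0, 0)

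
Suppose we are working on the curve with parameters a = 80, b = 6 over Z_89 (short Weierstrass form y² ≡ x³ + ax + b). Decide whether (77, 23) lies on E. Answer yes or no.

y² = 23² ≡ 84; x³ + 80x + 6 = 462699 ≡ 77 (mod 89). 84 ≠ 77.

no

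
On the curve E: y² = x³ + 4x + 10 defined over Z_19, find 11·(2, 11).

Write P = (2, 11).
Double-and-add on 11 = (1011)₂. Start with P = (2, 11) for the leading 1-bit.
double: tangent at (2, 11): λ = (3·2² + 4)/(2·11) ≡ 16/3. 3⁻¹ ≡ 13 (mod 19), so λ ≡ 16·13 ≡ 18.
  x = λ² - 2 - 2 = 324 - 4 ≡ 16; y = λ·(2 - 16) - 11 ≡ 3. → (16, 3)
double: tangent at (16, 3): λ = (3·16² + 4)/(2·3) ≡ 12/6. 6⁻¹ ≡ 16 (mod 19), so λ ≡ 12·16 ≡ 2.
  x = λ² - 16 - 16 = 4 - 32 ≡ 10; y = λ·(16 - 10) - 3 ≡ 9. → (10, 9)
add P: (10, 9) + (2, 11). λ = (11 - 9)/(2 - 10) ≡ 2/11 mod 19. 11⁻¹ ≡ 7 (mod 19), so λ ≡ 14.
  x = λ² - 10 - 2 = 196 - 12 ≡ 13; y = λ·(10 - 13) - 9 ≡ 6. → (13, 6)
double: tangent at (13, 6): λ = (3·13² + 4)/(2·6) ≡ 17/12. 12⁻¹ ≡ 8 (mod 19), so λ ≡ 17·8 ≡ 3.
  x = λ² - 13 - 13 = 9 - 26 ≡ 2; y = λ·(13 - 2) - 6 ≡ 8. → (2, 8)
add P: (2, 8) + (2, 11): same x and y₁ ≡ -y₂, so the sum is the point at infinity.

O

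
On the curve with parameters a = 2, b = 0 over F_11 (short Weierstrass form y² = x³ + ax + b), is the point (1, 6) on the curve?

y² = 6² ≡ 3; x³ + 2x + 0 = 3 ≡ 3 (mod 11). 3 = 3.

yes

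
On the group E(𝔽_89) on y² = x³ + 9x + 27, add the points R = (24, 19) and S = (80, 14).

(24, 19) + (80, 14). λ = (14 - 19)/(80 - 24) ≡ 84/56 mod 89. 56⁻¹ ≡ 62 (mod 89) since 56·62 = 3472 ≡ 1, so λ ≡ 46.
  x = λ² - 24 - 80 = 2116 - 104 ≡ 54; y = λ·(24 - 54) - 19 ≡ 25. → (54, 25)

(54, 25)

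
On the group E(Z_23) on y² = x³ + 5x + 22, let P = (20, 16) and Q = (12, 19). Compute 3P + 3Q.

(17, 11)

First 3P:
Repeated addition: build up to 3P.
2P: tangent at (20, 16): λ = (3·20² + 5)/(2·16) ≡ 9/9. 9⁻¹ ≡ 18 (mod 23) since 9·18 = 162 ≡ 1, so λ ≡ 9·18 ≡ 1.
  x = λ² - 20 - 20 = 1 - 40 ≡ 7; y = λ·(20 - 7) - 16 ≡ 20. → (7, 20)
3P: (7, 20) + (20, 16). λ = (16 - 20)/(20 - 7) ≡ 19/13 mod 23. 13⁻¹ ≡ 16 (mod 23), so λ ≡ 5.
  x = λ² - 7 - 20 = 25 - 27 ≡ 21; y = λ·(7 - 21) - 20 ≡ 2. → (21, 2)
3P = (21, 2).
Next 3Q:
Repeated addition: build up to 3Q.
2Q: tangent at (12, 19): λ = (3·12² + 5)/(2·19) ≡ 0/15. 15⁻¹ ≡ 20 (mod 23), so λ ≡ 0·20 ≡ 0.
  x = λ² - 12 - 12 = 0 - 24 ≡ 22; y = λ·(12 - 22) - 19 ≡ 4. → (22, 4)
3Q: (22, 4) + (12, 19). λ = (19 - 4)/(12 - 22) ≡ 15/13 mod 23. 13⁻¹ ≡ 16 (mod 23) since 13·16 = 208 ≡ 1, so λ ≡ 10.
  x = λ² - 22 - 12 = 100 - 34 ≡ 20; y = λ·(22 - 20) - 4 ≡ 16. → (20, 16)
3Q = (20, 16).
Finally 3P + 3Q:
(21, 2) + (20, 16). λ = (16 - 2)/(20 - 21) ≡ 14/22 mod 23. 22⁻¹ ≡ 22 (mod 23), so λ ≡ 9.
  x = λ² - 21 - 20 = 81 - 41 ≡ 17; y = λ·(21 - 17) - 2 ≡ 11. → (17, 11)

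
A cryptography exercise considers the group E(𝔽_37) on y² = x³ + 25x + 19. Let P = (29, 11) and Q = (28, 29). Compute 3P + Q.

First 3P:
Repeated addition: build up to 3P.
2P: tangent at (29, 11): λ = (3·29² + 25)/(2·11) ≡ 32/22. 22⁻¹ ≡ 32 (mod 37) since 22·32 = 704 ≡ 1, so λ ≡ 32·32 ≡ 25.
  x = λ² - 29 - 29 = 625 - 58 ≡ 12; y = λ·(29 - 12) - 11 ≡ 7. → (12, 7)
3P: (12, 7) + (29, 11). λ = (11 - 7)/(29 - 12) ≡ 4/17 mod 37. 17⁻¹ ≡ 24 (mod 37) since 17·24 = 408 ≡ 1, so λ ≡ 22.
  x = λ² - 12 - 29 = 484 - 41 ≡ 36; y = λ·(12 - 36) - 7 ≡ 20. → (36, 20)
3P = (36, 20).
Finally 3P + Q:
(36, 20) + (28, 29). λ = (29 - 20)/(28 - 36) ≡ 9/29 mod 37. 29⁻¹ ≡ 23 (mod 37) since 29·23 = 667 ≡ 1, so λ ≡ 22.
  x = λ² - 36 - 28 = 484 - 64 ≡ 13; y = λ·(36 - 13) - 20 ≡ 5. → (13, 5)

(13, 5)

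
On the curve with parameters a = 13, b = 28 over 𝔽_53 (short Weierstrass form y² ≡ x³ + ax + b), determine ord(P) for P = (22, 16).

2P: tangent at (22, 16): λ = (3·22² + 13)/(2·16) ≡ 34/32. 32⁻¹ ≡ 5 (mod 53) since 32·5 = 160 ≡ 1, so λ ≡ 34·5 ≡ 11.
  x = λ² - 22 - 22 = 121 - 44 ≡ 24; y = λ·(22 - 24) - 16 ≡ 15. → (24, 15)
3P: (24, 15) + (22, 16). λ = (16 - 15)/(22 - 24) ≡ 1/51 mod 53. 51⁻¹ ≡ 26 (mod 53) since 51·26 = 1326 ≡ 1, so λ ≡ 26.
  x = λ² - 24 - 22 = 676 - 46 ≡ 47; y = λ·(24 - 47) - 15 ≡ 23. → (47, 23)
4P: (47, 23) + (22, 16). λ = (16 - 23)/(22 - 47) ≡ 46/28 mod 53. 28⁻¹ ≡ 36 (mod 53), so λ ≡ 13.
  x = λ² - 47 - 22 = 169 - 69 ≡ 47; y = λ·(47 - 47) - 23 ≡ 30. → (47, 30)
5P: (47, 30) + (22, 16). λ = (16 - 30)/(22 - 47) ≡ 39/28 mod 53. 28⁻¹ ≡ 36 (mod 53), so λ ≡ 26.
  x = λ² - 47 - 22 = 676 - 69 ≡ 24; y = λ·(47 - 24) - 30 ≡ 38. → (24, 38)
6P: (24, 38) + (22, 16). λ = (16 - 38)/(22 - 24) ≡ 31/51 mod 53. 51⁻¹ ≡ 26 (mod 53), so λ ≡ 11.
  x = λ² - 24 - 22 = 121 - 46 ≡ 22; y = λ·(24 - 22) - 38 ≡ 37. → (22, 37)
7P: (22, 37) + (22, 16): same x and y₁ ≡ -y₂, so the sum is O.
7P = O, so the order is 7.

7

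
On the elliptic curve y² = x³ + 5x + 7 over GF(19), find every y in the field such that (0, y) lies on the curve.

x³ + 5x + 7 = 7 ≡ 7 (mod 19).
Square roots of 7 mod 19: 8 and 11 (since 8² = 64 ≡ 7).

8, 11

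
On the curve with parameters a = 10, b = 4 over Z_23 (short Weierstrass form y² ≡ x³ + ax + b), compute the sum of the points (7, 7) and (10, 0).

(14, 17)

(7, 7) + (10, 0). λ = (0 - 7)/(10 - 7) ≡ 16/3 mod 23. 3⁻¹ ≡ 8 (mod 23), so λ ≡ 13.
  x = λ² - 7 - 10 = 169 - 17 ≡ 14; y = λ·(7 - 14) - 7 ≡ 17. → (14, 17)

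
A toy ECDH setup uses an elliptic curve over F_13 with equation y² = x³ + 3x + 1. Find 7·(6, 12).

Write G = (6, 12).
Repeated addition: build up to 7G.
2G: tangent at (6, 12): λ = (3·6² + 3)/(2·12) ≡ 7/11. 11⁻¹ ≡ 6 (mod 13), so λ ≡ 7·6 ≡ 3.
  x = λ² - 6 - 6 = 9 - 12 ≡ 10; y = λ·(6 - 10) - 12 ≡ 2. → (10, 2)
3G: (10, 2) + (6, 12). λ = (12 - 2)/(6 - 10) ≡ 10/9 mod 13. 9⁻¹ ≡ 3 (mod 13) since 9·3 = 27 ≡ 1, so λ ≡ 4.
  x = λ² - 10 - 6 = 16 - 16 ≡ 0; y = λ·(10 - 0) - 2 ≡ 12. → (0, 12)
4G: (0, 12) + (6, 12). λ = (12 - 12)/(6 - 0) ≡ 0/6 mod 13. 6⁻¹ ≡ 11 (mod 13), so λ ≡ 0.
  x = λ² - 0 - 6 = 0 - 6 ≡ 7; y = λ·(0 - 7) - 12 ≡ 1. → (7, 1)
5G: (7, 1) + (6, 12). λ = (12 - 1)/(6 - 7) ≡ 11/12 mod 13. 12⁻¹ ≡ 12 (mod 13) since 12·12 = 144 ≡ 1, so λ ≡ 2.
  x = λ² - 7 - 6 = 4 - 13 ≡ 4; y = λ·(7 - 4) - 1 ≡ 5. → (4, 5)
6G: (4, 5) + (6, 12). λ = (12 - 5)/(6 - 4) ≡ 7/2 mod 13. 2⁻¹ ≡ 7 (mod 13) since 2·7 = 14 ≡ 1, so λ ≡ 10.
  x = λ² - 4 - 6 = 100 - 10 ≡ 12; y = λ·(4 - 12) - 5 ≡ 6. → (12, 6)
7G: (12, 6) + (6, 12). λ = (12 - 6)/(6 - 12) ≡ 6/7 mod 13. 7⁻¹ ≡ 2 (mod 13), so λ ≡ 12.
  x = λ² - 12 - 6 = 144 - 18 ≡ 9; y = λ·(12 - 9) - 6 ≡ 4. → (9, 4)

(9, 4)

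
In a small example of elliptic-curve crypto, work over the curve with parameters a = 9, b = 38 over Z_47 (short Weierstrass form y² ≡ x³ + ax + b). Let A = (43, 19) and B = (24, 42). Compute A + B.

(43, 19) + (24, 42). λ = (42 - 19)/(24 - 43) ≡ 23/28 mod 47. 28⁻¹ ≡ 42 (mod 47) since 28·42 = 1176 ≡ 1, so λ ≡ 26.
  x = λ² - 43 - 24 = 676 - 67 ≡ 45; y = λ·(43 - 45) - 19 ≡ 23. → (45, 23)

(45, 23)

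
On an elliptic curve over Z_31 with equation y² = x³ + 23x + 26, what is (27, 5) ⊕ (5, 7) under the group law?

(9, 30)

(27, 5) + (5, 7). λ = (7 - 5)/(5 - 27) ≡ 2/9 mod 31. 9⁻¹ ≡ 7 (mod 31) since 9·7 = 63 ≡ 1, so λ ≡ 14.
  x = λ² - 27 - 5 = 196 - 32 ≡ 9; y = λ·(27 - 9) - 5 ≡ 30. → (9, 30)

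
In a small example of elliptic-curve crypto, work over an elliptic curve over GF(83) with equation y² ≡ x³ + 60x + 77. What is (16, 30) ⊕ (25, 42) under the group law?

(53, 59)

(16, 30) + (25, 42). λ = (42 - 30)/(25 - 16) ≡ 12/9 mod 83. 9⁻¹ ≡ 37 (mod 83), so λ ≡ 29.
  x = λ² - 16 - 25 = 841 - 41 ≡ 53; y = λ·(16 - 53) - 30 ≡ 59. → (53, 59)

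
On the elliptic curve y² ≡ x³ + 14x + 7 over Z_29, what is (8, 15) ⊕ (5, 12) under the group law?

(8, 15) + (5, 12). λ = (12 - 15)/(5 - 8) ≡ 26/26 mod 29. 26⁻¹ ≡ 19 (mod 29), so λ ≡ 1.
  x = λ² - 8 - 5 = 1 - 13 ≡ 17; y = λ·(8 - 17) - 15 ≡ 5. → (17, 5)

(17, 5)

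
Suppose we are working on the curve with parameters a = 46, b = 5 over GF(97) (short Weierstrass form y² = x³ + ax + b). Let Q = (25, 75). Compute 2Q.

(78, 41)

tangent at (25, 75): λ = (3·25² + 46)/(2·75) ≡ 78/53. 53⁻¹ ≡ 11 (mod 97) since 53·11 = 583 ≡ 1, so λ ≡ 78·11 ≡ 82.
  x = λ² - 25 - 25 = 6724 - 50 ≡ 78; y = λ·(25 - 78) - 75 ≡ 41. → (78, 41)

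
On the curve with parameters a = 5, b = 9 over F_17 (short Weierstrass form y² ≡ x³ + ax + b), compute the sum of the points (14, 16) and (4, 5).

(14, 16) + (4, 5). λ = (5 - 16)/(4 - 14) ≡ 6/7 mod 17. 7⁻¹ ≡ 5 (mod 17), so λ ≡ 13.
  x = λ² - 14 - 4 = 169 - 18 ≡ 15; y = λ·(14 - 15) - 16 ≡ 5. → (15, 5)

(15, 5)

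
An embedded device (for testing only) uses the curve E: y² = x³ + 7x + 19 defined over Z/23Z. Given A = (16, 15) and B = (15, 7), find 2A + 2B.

First 2A:
Repeated addition: build up to 2A.
2A: tangent at (16, 15): λ = (3·16² + 7)/(2·15) ≡ 16/7. 7⁻¹ ≡ 10 (mod 23), so λ ≡ 16·10 ≡ 22.
  x = λ² - 16 - 16 = 484 - 32 ≡ 15; y = λ·(16 - 15) - 15 ≡ 7. → (15, 7)
2A = (15, 7).
Next 2B:
Repeated addition: build up to 2B.
2B: tangent at (15, 7): λ = (3·15² + 7)/(2·7) ≡ 15/14. 14⁻¹ ≡ 5 (mod 23), so λ ≡ 15·5 ≡ 6.
  x = λ² - 15 - 15 = 36 - 30 ≡ 6; y = λ·(15 - 6) - 7 ≡ 1. → (6, 1)
2B = (6, 1).
Finally 2A + 2B:
(15, 7) + (6, 1). λ = (1 - 7)/(6 - 15) ≡ 17/14 mod 23. 14⁻¹ ≡ 5 (mod 23), so λ ≡ 16.
  x = λ² - 15 - 6 = 256 - 21 ≡ 5; y = λ·(15 - 5) - 7 ≡ 15. → (5, 15)

(5, 15)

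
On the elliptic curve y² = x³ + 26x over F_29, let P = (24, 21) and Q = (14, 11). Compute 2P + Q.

(8, 13)

First 2P:
Repeated addition: build up to 2P.
2P: tangent at (24, 21): λ = (3·24² + 26)/(2·21) ≡ 14/13. 13⁻¹ ≡ 9 (mod 29), so λ ≡ 14·9 ≡ 10.
  x = λ² - 24 - 24 = 100 - 48 ≡ 23; y = λ·(24 - 23) - 21 ≡ 18. → (23, 18)
2P = (23, 18).
Finally 2P + Q:
(23, 18) + (14, 11). λ = (11 - 18)/(14 - 23) ≡ 22/20 mod 29. 20⁻¹ ≡ 16 (mod 29), so λ ≡ 4.
  x = λ² - 23 - 14 = 16 - 37 ≡ 8; y = λ·(23 - 8) - 18 ≡ 13. → (8, 13)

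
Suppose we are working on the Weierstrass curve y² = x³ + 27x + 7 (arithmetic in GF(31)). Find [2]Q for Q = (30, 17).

tangent at (30, 17): λ = (3·30² + 27)/(2·17) ≡ 30/3. 3⁻¹ ≡ 21 (mod 31), so λ ≡ 30·21 ≡ 10.
  x = λ² - 30 - 30 = 100 - 60 ≡ 9; y = λ·(30 - 9) - 17 ≡ 7. → (9, 7)

(9, 7)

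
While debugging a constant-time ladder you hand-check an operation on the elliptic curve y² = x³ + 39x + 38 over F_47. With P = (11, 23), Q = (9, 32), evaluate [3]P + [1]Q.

First 3P:
Repeated addition: build up to 3P.
2P: tangent at (11, 23): λ = (3·11² + 39)/(2·23) ≡ 26/46. 46⁻¹ ≡ 46 (mod 47) since 46·46 = 2116 ≡ 1, so λ ≡ 26·46 ≡ 21.
  x = λ² - 11 - 11 = 441 - 22 ≡ 43; y = λ·(11 - 43) - 23 ≡ 10. → (43, 10)
3P: (43, 10) + (11, 23). λ = (23 - 10)/(11 - 43) ≡ 13/15 mod 47. 15⁻¹ ≡ 22 (mod 47), so λ ≡ 4.
  x = λ² - 43 - 11 = 16 - 54 ≡ 9; y = λ·(43 - 9) - 10 ≡ 32. → (9, 32)
3P = (9, 32).
Finally 3P + Q:
tangent at (9, 32): λ = (3·9² + 39)/(2·32) ≡ 0/17. 17⁻¹ ≡ 36 (mod 47), so λ ≡ 0·36 ≡ 0.
  x = λ² - 9 - 9 = 0 - 18 ≡ 29; y = λ·(9 - 29) - 32 ≡ 15. → (29, 15)

(29, 15)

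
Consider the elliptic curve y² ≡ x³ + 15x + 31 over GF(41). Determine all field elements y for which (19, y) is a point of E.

0

x³ + 15x + 31 = 7175 ≡ 0 (mod 41).
Only y = 0 satisfies y² ≡ 0.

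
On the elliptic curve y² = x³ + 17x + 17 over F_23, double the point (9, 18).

(14, 20)

tangent at (9, 18): λ = (3·9² + 17)/(2·18) ≡ 7/13. 13⁻¹ ≡ 16 (mod 23), so λ ≡ 7·16 ≡ 20.
  x = λ² - 9 - 9 = 400 - 18 ≡ 14; y = λ·(9 - 14) - 18 ≡ 20. → (14, 20)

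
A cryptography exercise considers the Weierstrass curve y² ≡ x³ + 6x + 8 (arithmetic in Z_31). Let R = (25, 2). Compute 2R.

(26, 16)

tangent at (25, 2): λ = (3·25² + 6)/(2·2) ≡ 21/4. 4⁻¹ ≡ 8 (mod 31) since 4·8 = 32 ≡ 1, so λ ≡ 21·8 ≡ 13.
  x = λ² - 25 - 25 = 169 - 50 ≡ 26; y = λ·(25 - 26) - 2 ≡ 16. → (26, 16)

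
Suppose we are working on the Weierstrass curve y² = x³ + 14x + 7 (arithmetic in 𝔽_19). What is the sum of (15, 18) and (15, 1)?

The two points share x = 15 and their y-coordinates satisfy 18 + 1 ≡ 0 (mod 19), so they are inverses. Their sum is O.

O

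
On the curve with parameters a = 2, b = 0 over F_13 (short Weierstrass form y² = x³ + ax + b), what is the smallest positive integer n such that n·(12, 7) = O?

2P: tangent at (12, 7): λ = (3·12² + 2)/(2·7) ≡ 5/1. 1⁻¹ ≡ 1 (mod 13), so λ ≡ 5·1 ≡ 5.
  x = λ² - 12 - 12 = 25 - 24 ≡ 1; y = λ·(12 - 1) - 7 ≡ 9. → (1, 9)
3P: (1, 9) + (12, 7). λ = (7 - 9)/(12 - 1) ≡ 11/11 mod 13. 11⁻¹ ≡ 6 (mod 13) since 11·6 = 66 ≡ 1, so λ ≡ 1.
  x = λ² - 1 - 12 = 1 - 13 ≡ 1; y = λ·(1 - 1) - 9 ≡ 4. → (1, 4)
4P: (1, 4) + (12, 7). λ = (7 - 4)/(12 - 1) ≡ 3/11 mod 13. 11⁻¹ ≡ 6 (mod 13), so λ ≡ 5.
  x = λ² - 1 - 12 = 25 - 13 ≡ 12; y = λ·(1 - 12) - 4 ≡ 6. → (12, 6)
5P: (12, 6) + (12, 7): same x and y₁ ≡ -y₂, so the sum is O.
5P = O, so the order is 5.

5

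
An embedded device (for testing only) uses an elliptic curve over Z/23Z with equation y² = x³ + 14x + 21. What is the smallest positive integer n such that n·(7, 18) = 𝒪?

2P: tangent at (7, 18): λ = (3·7² + 14)/(2·18) ≡ 0/13. 13⁻¹ ≡ 16 (mod 23), so λ ≡ 0·16 ≡ 0.
  x = λ² - 7 - 7 = 0 - 14 ≡ 9; y = λ·(7 - 9) - 18 ≡ 5. → (9, 5)
3P: (9, 5) + (7, 18). λ = (18 - 5)/(7 - 9) ≡ 13/21 mod 23. 21⁻¹ ≡ 11 (mod 23), so λ ≡ 5.
  x = λ² - 9 - 7 = 25 - 16 ≡ 9; y = λ·(9 - 9) - 5 ≡ 18. → (9, 18)
4P: (9, 18) + (7, 18). λ = (18 - 18)/(7 - 9) ≡ 0/21 mod 23. 21⁻¹ ≡ 11 (mod 23) since 21·11 = 231 ≡ 1, so λ ≡ 0.
  x = λ² - 9 - 7 = 0 - 16 ≡ 7; y = λ·(9 - 7) - 18 ≡ 5. → (7, 5)
5P: (7, 5) + (7, 18): same x and y₁ ≡ -y₂, so the sum is 𝒪.
5P = 𝒪, so the order is 5.

5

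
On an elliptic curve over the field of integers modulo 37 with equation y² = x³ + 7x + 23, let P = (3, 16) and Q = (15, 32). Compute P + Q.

(29, 11)

(3, 16) + (15, 32). λ = (32 - 16)/(15 - 3) ≡ 16/12 mod 37. 12⁻¹ ≡ 34 (mod 37), so λ ≡ 26.
  x = λ² - 3 - 15 = 676 - 18 ≡ 29; y = λ·(3 - 29) - 16 ≡ 11. → (29, 11)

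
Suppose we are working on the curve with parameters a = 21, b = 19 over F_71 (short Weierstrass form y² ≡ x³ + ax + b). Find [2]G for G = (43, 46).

(45, 12)

tangent at (43, 46): λ = (3·43² + 21)/(2·46) ≡ 30/21. 21⁻¹ ≡ 44 (mod 71) since 21·44 = 924 ≡ 1, so λ ≡ 30·44 ≡ 42.
  x = λ² - 43 - 43 = 1764 - 86 ≡ 45; y = λ·(43 - 45) - 46 ≡ 12. → (45, 12)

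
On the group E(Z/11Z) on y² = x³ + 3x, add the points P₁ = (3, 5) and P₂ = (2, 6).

(3, 5) + (2, 6). λ = (6 - 5)/(2 - 3) ≡ 1/10 mod 11. 10⁻¹ ≡ 10 (mod 11) since 10·10 = 100 ≡ 1, so λ ≡ 10.
  x = λ² - 3 - 2 = 100 - 5 ≡ 7; y = λ·(3 - 7) - 5 ≡ 10. → (7, 10)

(7, 10)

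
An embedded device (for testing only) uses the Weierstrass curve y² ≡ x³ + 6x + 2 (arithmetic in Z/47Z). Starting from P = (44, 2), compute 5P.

(25, 19)

Repeated addition: build up to 5P.
2P: tangent at (44, 2): λ = (3·44² + 6)/(2·2) ≡ 33/4. 4⁻¹ ≡ 12 (mod 47), so λ ≡ 33·12 ≡ 20.
  x = λ² - 44 - 44 = 400 - 88 ≡ 30; y = λ·(44 - 30) - 2 ≡ 43. → (30, 43)
3P: (30, 43) + (44, 2). λ = (2 - 43)/(44 - 30) ≡ 6/14 mod 47. 14⁻¹ ≡ 37 (mod 47), so λ ≡ 34.
  x = λ² - 30 - 44 = 1156 - 74 ≡ 1; y = λ·(30 - 1) - 43 ≡ 3. → (1, 3)
4P: (1, 3) + (44, 2). λ = (2 - 3)/(44 - 1) ≡ 46/43 mod 47. 43⁻¹ ≡ 35 (mod 47) since 43·35 = 1505 ≡ 1, so λ ≡ 12.
  x = λ² - 1 - 44 = 144 - 45 ≡ 5; y = λ·(1 - 5) - 3 ≡ 43. → (5, 43)
5P: (5, 43) + (44, 2). λ = (2 - 43)/(44 - 5) ≡ 6/39 mod 47. 39⁻¹ ≡ 41 (mod 47) since 39·41 = 1599 ≡ 1, so λ ≡ 11.
  x = λ² - 5 - 44 = 121 - 49 ≡ 25; y = λ·(5 - 25) - 43 ≡ 19. → (25, 19)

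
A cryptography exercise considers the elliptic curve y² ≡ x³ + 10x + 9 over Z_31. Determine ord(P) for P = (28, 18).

2P: tangent at (28, 18): λ = (3·28² + 10)/(2·18) ≡ 6/5. 5⁻¹ ≡ 25 (mod 31), so λ ≡ 6·25 ≡ 26.
  x = λ² - 28 - 28 = 676 - 56 ≡ 0; y = λ·(28 - 0) - 18 ≡ 28. → (0, 28)
3P: (0, 28) + (28, 18). λ = (18 - 28)/(28 - 0) ≡ 21/28 mod 31. 28⁻¹ ≡ 10 (mod 31) since 28·10 = 280 ≡ 1, so λ ≡ 24.
  x = λ² - 0 - 28 = 576 - 28 ≡ 21; y = λ·(0 - 21) - 28 ≡ 26. → (21, 26)
4P: (21, 26) + (28, 18). λ = (18 - 26)/(28 - 21) ≡ 23/7 mod 31. 7⁻¹ ≡ 9 (mod 31) since 7·9 = 63 ≡ 1, so λ ≡ 21.
  x = λ² - 21 - 28 = 441 - 49 ≡ 20; y = λ·(21 - 20) - 26 ≡ 26. → (20, 26)
5P: (20, 26) + (28, 18). λ = (18 - 26)/(28 - 20) ≡ 23/8 mod 31. 8⁻¹ ≡ 4 (mod 31) since 8·4 = 32 ≡ 1, so λ ≡ 30.
  x = λ² - 20 - 28 = 900 - 48 ≡ 15; y = λ·(20 - 15) - 26 ≡ 0. → (15, 0)
6P: (15, 0) + (28, 18). λ = (18 - 0)/(28 - 15) ≡ 18/13 mod 31. 13⁻¹ ≡ 12 (mod 31), so λ ≡ 30.
  x = λ² - 15 - 28 = 900 - 43 ≡ 20; y = λ·(15 - 20) - 0 ≡ 5. → (20, 5)
7P: (20, 5) + (28, 18). λ = (18 - 5)/(28 - 20) ≡ 13/8 mod 31. 8⁻¹ ≡ 4 (mod 31), so λ ≡ 21.
  x = λ² - 20 - 28 = 441 - 48 ≡ 21; y = λ·(20 - 21) - 5 ≡ 5. → (21, 5)
8P: (21, 5) + (28, 18). λ = (18 - 5)/(28 - 21) ≡ 13/7 mod 31. 7⁻¹ ≡ 9 (mod 31) since 7·9 = 63 ≡ 1, so λ ≡ 24.
  x = λ² - 21 - 28 = 576 - 49 ≡ 0; y = λ·(21 - 0) - 5 ≡ 3. → (0, 3)
9P: (0, 3) + (28, 18). λ = (18 - 3)/(28 - 0) ≡ 15/28 mod 31. 28⁻¹ ≡ 10 (mod 31), so λ ≡ 26.
  x = λ² - 0 - 28 = 676 - 28 ≡ 28; y = λ·(0 - 28) - 3 ≡ 13. → (28, 13)
10P: (28, 13) + (28, 18): same x and y₁ ≡ -y₂, so the sum is ∞.
10P = ∞, so the order is 10.

10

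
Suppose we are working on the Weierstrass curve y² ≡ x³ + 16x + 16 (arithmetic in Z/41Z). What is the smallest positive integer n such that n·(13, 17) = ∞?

8

2P: tangent at (13, 17): λ = (3·13² + 16)/(2·17) ≡ 31/34. 34⁻¹ ≡ 35 (mod 41), so λ ≡ 31·35 ≡ 19.
  x = λ² - 13 - 13 = 361 - 26 ≡ 7; y = λ·(13 - 7) - 17 ≡ 15. → (7, 15)
3P: (7, 15) + (13, 17). λ = (17 - 15)/(13 - 7) ≡ 2/6 mod 41. 6⁻¹ ≡ 7 (mod 41) since 6·7 = 42 ≡ 1, so λ ≡ 14.
  x = λ² - 7 - 13 = 196 - 20 ≡ 12; y = λ·(7 - 12) - 15 ≡ 38. → (12, 38)
4P: (12, 38) + (13, 17). λ = (17 - 38)/(13 - 12) ≡ 20/1 mod 41. 1⁻¹ ≡ 1 (mod 41) since 1·1 = 1 ≡ 1, so λ ≡ 20.
  x = λ² - 12 - 13 = 400 - 25 ≡ 6; y = λ·(12 - 6) - 38 ≡ 0. → (6, 0)
5P: (6, 0) + (13, 17). λ = (17 - 0)/(13 - 6) ≡ 17/7 mod 41. 7⁻¹ ≡ 6 (mod 41) since 7·6 = 42 ≡ 1, so λ ≡ 20.
  x = λ² - 6 - 13 = 400 - 19 ≡ 12; y = λ·(6 - 12) - 0 ≡ 3. → (12, 3)
6P: (12, 3) + (13, 17). λ = (17 - 3)/(13 - 12) ≡ 14/1 mod 41. 1⁻¹ ≡ 1 (mod 41) since 1·1 = 1 ≡ 1, so λ ≡ 14.
  x = λ² - 12 - 13 = 196 - 25 ≡ 7; y = λ·(12 - 7) - 3 ≡ 26. → (7, 26)
7P: (7, 26) + (13, 17). λ = (17 - 26)/(13 - 7) ≡ 32/6 mod 41. 6⁻¹ ≡ 7 (mod 41) since 6·7 = 42 ≡ 1, so λ ≡ 19.
  x = λ² - 7 - 13 = 361 - 20 ≡ 13; y = λ·(7 - 13) - 26 ≡ 24. → (13, 24)
8P: (13, 24) + (13, 17): same x and y₁ ≡ -y₂, so the sum is ∞.
8P = ∞, so the order is 8.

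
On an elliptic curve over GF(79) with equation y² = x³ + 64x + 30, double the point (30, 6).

tangent at (30, 6): λ = (3·30² + 64)/(2·6) ≡ 78/12. 12⁻¹ ≡ 33 (mod 79) since 12·33 = 396 ≡ 1, so λ ≡ 78·33 ≡ 46.
  x = λ² - 30 - 30 = 2116 - 60 ≡ 2; y = λ·(30 - 2) - 6 ≡ 18. → (2, 18)

(2, 18)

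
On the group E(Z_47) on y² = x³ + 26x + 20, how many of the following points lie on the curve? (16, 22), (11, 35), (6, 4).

1

(16, 22): 22² ≡ 14, rhs ≡ 20 → off.
(11, 35): 35² ≡ 3, rhs ≡ 39 → off.
(6, 4): 4² ≡ 16, rhs ≡ 16 → on.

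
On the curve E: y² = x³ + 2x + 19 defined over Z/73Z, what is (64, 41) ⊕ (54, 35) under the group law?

(5, 9)

(64, 41) + (54, 35). λ = (35 - 41)/(54 - 64) ≡ 67/63 mod 73. 63⁻¹ ≡ 51 (mod 73), so λ ≡ 59.
  x = λ² - 64 - 54 = 3481 - 118 ≡ 5; y = λ·(64 - 5) - 41 ≡ 9. → (5, 9)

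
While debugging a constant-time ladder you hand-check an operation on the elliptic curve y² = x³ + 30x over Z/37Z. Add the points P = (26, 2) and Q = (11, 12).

(26, 2) + (11, 12). λ = (12 - 2)/(11 - 26) ≡ 10/22 mod 37. 22⁻¹ ≡ 32 (mod 37) since 22·32 = 704 ≡ 1, so λ ≡ 24.
  x = λ² - 26 - 11 = 576 - 37 ≡ 21; y = λ·(26 - 21) - 2 ≡ 7. → (21, 7)

(21, 7)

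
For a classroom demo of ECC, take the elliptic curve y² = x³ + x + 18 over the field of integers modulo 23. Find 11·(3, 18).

Write G = (3, 18).
Repeated addition: build up to 11G.
2G: tangent at (3, 18): λ = (3·3² + 1)/(2·18) ≡ 5/13. 13⁻¹ ≡ 16 (mod 23) since 13·16 = 208 ≡ 1, so λ ≡ 5·16 ≡ 11.
  x = λ² - 3 - 3 = 121 - 6 ≡ 0; y = λ·(3 - 0) - 18 ≡ 15. → (0, 15)
3G: (0, 15) + (3, 18). λ = (18 - 15)/(3 - 0) ≡ 3/3 mod 23. 3⁻¹ ≡ 8 (mod 23), so λ ≡ 1.
  x = λ² - 0 - 3 = 1 - 3 ≡ 21; y = λ·(0 - 21) - 15 ≡ 10. → (21, 10)
4G: (21, 10) + (3, 18). λ = (18 - 10)/(3 - 21) ≡ 8/5 mod 23. 5⁻¹ ≡ 14 (mod 23), so λ ≡ 20.
  x = λ² - 21 - 3 = 400 - 24 ≡ 8; y = λ·(21 - 8) - 10 ≡ 20. → (8, 20)
5G: (8, 20) + (3, 18). λ = (18 - 20)/(3 - 8) ≡ 21/18 mod 23. 18⁻¹ ≡ 9 (mod 23), so λ ≡ 5.
  x = λ² - 8 - 3 = 25 - 11 ≡ 14; y = λ·(8 - 14) - 20 ≡ 19. → (14, 19)
6G: (14, 19) + (3, 18). λ = (18 - 19)/(3 - 14) ≡ 22/12 mod 23. 12⁻¹ ≡ 2 (mod 23) since 12·2 = 24 ≡ 1, so λ ≡ 21.
  x = λ² - 14 - 3 = 441 - 17 ≡ 10; y = λ·(14 - 10) - 19 ≡ 19. → (10, 19)
7G: (10, 19) + (3, 18). λ = (18 - 19)/(3 - 10) ≡ 22/16 mod 23. 16⁻¹ ≡ 13 (mod 23), so λ ≡ 10.
  x = λ² - 10 - 3 = 100 - 13 ≡ 18; y = λ·(10 - 18) - 19 ≡ 16. → (18, 16)
8G: (18, 16) + (3, 18). λ = (18 - 16)/(3 - 18) ≡ 2/8 mod 23. 8⁻¹ ≡ 3 (mod 23), so λ ≡ 6.
  x = λ² - 18 - 3 = 36 - 21 ≡ 15; y = λ·(18 - 15) - 16 ≡ 2. → (15, 2)
9G: (15, 2) + (3, 18). λ = (18 - 2)/(3 - 15) ≡ 16/11 mod 23. 11⁻¹ ≡ 21 (mod 23) since 11·21 = 231 ≡ 1, so λ ≡ 14.
  x = λ² - 15 - 3 = 196 - 18 ≡ 17; y = λ·(15 - 17) - 2 ≡ 16. → (17, 16)
10G: (17, 16) + (3, 18). λ = (18 - 16)/(3 - 17) ≡ 2/9 mod 23. 9⁻¹ ≡ 18 (mod 23) since 9·18 = 162 ≡ 1, so λ ≡ 13.
  x = λ² - 17 - 3 = 169 - 20 ≡ 11; y = λ·(17 - 11) - 16 ≡ 16. → (11, 16)
11G: (11, 16) + (3, 18). λ = (18 - 16)/(3 - 11) ≡ 2/15 mod 23. 15⁻¹ ≡ 20 (mod 23) since 15·20 = 300 ≡ 1, so λ ≡ 17.
  x = λ² - 11 - 3 = 289 - 14 ≡ 22; y = λ·(11 - 22) - 16 ≡ 4. → (22, 4)

(22, 4)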